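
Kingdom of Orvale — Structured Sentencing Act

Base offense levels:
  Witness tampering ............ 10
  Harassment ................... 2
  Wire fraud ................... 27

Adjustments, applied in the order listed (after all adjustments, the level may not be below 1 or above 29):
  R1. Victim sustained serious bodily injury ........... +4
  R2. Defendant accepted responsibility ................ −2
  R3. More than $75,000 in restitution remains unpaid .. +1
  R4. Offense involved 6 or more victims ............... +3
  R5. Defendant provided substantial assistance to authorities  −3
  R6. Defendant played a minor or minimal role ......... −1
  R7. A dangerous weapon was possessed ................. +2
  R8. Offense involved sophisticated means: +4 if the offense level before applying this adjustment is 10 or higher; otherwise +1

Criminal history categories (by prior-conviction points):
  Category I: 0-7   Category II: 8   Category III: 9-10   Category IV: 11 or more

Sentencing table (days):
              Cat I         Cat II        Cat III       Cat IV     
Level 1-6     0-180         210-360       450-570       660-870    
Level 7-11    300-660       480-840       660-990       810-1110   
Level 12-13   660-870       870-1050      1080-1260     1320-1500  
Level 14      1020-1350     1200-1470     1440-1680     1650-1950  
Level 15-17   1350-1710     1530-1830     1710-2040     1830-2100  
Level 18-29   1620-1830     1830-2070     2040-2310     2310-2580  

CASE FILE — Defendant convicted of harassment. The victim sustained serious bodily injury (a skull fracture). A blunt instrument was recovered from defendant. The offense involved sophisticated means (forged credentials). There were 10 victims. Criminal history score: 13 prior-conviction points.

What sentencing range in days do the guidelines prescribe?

Base offense level for harassment: 2.
R1 applies: 2 + 4 = 6.
R3 does not apply.
R4 applies: 6 + 3 = 9.
R6 does not apply.
R7 applies: 9 + 2 = 11.
R8 applies (level before this adjustment is 11 ≥ 10, so +4): 11 + 4 = 15.
Final offense level: 15.
Criminal history: 13 prior points → Category IV (11+).
Level 15 falls in the 15-17 band.
Grid: Level 15-17 × Category IV = 1830-2100 days.

1830-2100 days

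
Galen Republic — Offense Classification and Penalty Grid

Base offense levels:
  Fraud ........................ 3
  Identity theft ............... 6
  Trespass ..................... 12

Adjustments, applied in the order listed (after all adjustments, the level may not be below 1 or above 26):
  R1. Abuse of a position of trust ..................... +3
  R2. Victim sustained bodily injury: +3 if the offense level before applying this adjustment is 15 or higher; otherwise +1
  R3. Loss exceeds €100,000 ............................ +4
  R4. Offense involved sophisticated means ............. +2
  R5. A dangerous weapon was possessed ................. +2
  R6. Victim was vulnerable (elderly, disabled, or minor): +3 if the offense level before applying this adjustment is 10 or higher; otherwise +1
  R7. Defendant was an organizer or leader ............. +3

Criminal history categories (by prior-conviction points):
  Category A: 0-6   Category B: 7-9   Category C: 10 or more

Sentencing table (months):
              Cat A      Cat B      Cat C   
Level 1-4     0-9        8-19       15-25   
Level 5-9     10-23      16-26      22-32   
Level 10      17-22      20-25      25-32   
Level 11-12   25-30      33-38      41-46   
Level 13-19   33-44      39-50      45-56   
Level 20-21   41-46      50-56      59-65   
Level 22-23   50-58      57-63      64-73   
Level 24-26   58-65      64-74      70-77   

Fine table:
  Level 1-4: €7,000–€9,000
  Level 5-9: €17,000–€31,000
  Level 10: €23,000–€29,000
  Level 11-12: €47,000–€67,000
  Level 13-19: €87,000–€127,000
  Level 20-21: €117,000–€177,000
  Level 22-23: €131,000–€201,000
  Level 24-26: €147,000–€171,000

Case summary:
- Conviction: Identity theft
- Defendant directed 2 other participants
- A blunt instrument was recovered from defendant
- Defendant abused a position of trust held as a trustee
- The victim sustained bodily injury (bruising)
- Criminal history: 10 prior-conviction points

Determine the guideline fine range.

€87,000–€127,000

Base offense level for identity theft: 6.
R1 applies: 6 + 3 = 9.
R2 applies (level before this adjustment is 9 < 15, so +1): 9 + 1 = 10.
R3 does not apply.
R4 does not apply.
R5 applies: 10 + 2 = 12.
R6 does not apply.
R7 applies: 12 + 3 = 15.
Final offense level: 15.
Level 15 falls in the 13-19 band.
Fine table: Level 13-19 → €87,000–€127,000.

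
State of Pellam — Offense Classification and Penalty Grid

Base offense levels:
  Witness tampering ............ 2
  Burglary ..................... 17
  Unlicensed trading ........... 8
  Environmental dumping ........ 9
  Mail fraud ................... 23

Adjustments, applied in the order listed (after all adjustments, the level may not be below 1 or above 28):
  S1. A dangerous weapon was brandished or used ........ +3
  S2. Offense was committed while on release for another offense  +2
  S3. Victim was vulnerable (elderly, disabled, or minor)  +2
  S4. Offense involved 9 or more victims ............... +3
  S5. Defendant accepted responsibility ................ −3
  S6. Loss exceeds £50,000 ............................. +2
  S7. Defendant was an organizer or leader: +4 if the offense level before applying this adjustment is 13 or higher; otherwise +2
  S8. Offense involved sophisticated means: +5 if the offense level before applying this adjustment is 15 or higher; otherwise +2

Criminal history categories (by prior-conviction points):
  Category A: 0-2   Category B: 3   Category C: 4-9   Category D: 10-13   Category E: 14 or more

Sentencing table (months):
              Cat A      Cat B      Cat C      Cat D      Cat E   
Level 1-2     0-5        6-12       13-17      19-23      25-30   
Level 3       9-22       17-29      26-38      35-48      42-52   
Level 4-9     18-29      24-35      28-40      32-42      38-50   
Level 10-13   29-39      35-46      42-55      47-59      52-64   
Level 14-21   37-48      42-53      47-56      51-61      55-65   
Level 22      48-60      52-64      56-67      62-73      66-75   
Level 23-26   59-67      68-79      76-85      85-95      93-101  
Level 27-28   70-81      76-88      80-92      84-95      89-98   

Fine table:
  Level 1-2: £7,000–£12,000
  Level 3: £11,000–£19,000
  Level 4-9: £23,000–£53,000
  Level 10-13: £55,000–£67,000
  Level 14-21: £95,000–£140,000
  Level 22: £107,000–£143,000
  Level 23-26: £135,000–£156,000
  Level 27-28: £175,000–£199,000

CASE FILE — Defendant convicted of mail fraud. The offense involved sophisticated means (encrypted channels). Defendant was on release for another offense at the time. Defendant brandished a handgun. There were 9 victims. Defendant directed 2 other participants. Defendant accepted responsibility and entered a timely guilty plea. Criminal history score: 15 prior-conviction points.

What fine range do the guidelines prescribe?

£175,000–£199,000

Base offense level for mail fraud: 23.
S1 applies: 23 + 3 = 26.
S2 applies: 26 + 2 = 28.
S3 does not apply.
S4 applies: 28 + 3 = 31.
S5 applies: 31 − 3 = 28.
S7 applies (level before this adjustment is 28 ≥ 13, so +4): 28 + 4 = 32.
S8 applies (level before this adjustment is 32 ≥ 15, so +5): 32 + 5 = 37.
Level 37 exceeds the maximum of 28; capped at 28.
Final offense level: 28.
Level 28 falls in the 27-28 band.
Fine table: Level 27-28 → £175,000–£199,000.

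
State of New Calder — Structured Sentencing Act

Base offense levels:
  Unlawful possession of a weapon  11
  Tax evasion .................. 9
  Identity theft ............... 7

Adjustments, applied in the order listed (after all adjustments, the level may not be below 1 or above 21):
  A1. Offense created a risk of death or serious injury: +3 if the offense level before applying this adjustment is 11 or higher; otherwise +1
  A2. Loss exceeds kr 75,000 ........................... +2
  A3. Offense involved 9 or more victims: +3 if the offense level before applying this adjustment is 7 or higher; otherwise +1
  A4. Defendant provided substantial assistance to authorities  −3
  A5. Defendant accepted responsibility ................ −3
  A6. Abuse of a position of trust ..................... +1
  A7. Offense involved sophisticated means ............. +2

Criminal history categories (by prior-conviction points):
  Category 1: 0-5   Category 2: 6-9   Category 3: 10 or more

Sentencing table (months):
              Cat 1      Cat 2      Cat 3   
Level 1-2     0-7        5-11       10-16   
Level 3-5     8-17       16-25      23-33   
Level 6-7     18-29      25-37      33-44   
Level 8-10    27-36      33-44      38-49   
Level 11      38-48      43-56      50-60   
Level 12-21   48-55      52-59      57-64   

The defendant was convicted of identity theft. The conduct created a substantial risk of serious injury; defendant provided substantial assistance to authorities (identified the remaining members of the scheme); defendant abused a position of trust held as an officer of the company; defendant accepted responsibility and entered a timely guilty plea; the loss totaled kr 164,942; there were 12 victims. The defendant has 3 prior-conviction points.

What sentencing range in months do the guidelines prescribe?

27-36 months

Base offense level for identity theft: 7.
A1 applies (level before this adjustment is 7 < 11, so +1): 7 + 1 = 8.
A2 applies: 8 + 2 = 10.
A3 applies (level before this adjustment is 10 ≥ 7, so +3): 10 + 3 = 13.
A4 applies: 13 − 3 = 10.
A5 applies: 10 − 3 = 7.
A6 applies: 7 + 1 = 8.
Final offense level: 8.
Criminal history: 3 prior points → Category 1 (0-5).
Level 8 falls in the 8-10 band.
Grid: Level 8-10 × Category 1 = 27-36 months.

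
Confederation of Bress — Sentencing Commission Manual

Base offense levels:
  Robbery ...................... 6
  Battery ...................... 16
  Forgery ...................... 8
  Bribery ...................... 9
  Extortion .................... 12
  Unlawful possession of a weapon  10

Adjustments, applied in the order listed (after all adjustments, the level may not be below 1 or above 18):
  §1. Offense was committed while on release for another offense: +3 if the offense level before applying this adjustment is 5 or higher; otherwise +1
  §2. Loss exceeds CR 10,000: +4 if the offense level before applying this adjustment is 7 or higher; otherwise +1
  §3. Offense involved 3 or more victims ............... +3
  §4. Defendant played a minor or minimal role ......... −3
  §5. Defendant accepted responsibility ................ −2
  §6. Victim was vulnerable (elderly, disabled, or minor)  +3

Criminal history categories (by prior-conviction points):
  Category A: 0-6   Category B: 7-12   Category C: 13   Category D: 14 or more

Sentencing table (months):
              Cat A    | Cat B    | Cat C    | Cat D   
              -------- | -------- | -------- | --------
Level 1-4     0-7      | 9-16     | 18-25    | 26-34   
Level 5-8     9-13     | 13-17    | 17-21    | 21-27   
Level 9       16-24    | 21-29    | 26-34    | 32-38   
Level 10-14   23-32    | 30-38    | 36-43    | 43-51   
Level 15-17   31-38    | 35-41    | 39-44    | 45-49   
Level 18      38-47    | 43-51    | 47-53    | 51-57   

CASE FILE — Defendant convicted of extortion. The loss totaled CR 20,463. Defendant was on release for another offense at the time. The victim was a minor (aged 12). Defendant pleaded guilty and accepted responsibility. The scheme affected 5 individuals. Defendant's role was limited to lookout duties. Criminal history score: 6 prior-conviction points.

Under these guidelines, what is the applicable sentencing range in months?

Base offense level for extortion: 12.
§1 applies (level before this adjustment is 12 ≥ 5, so +3): 12 + 3 = 15.
§2 applies (level before this adjustment is 15 ≥ 7, so +4): 15 + 4 = 19.
§3 applies: 19 + 3 = 22.
§4 applies: 22 − 3 = 19.
§5 applies: 19 − 2 = 17.
§6 applies: 17 + 3 = 20.
Level 20 exceeds the maximum of 18; capped at 18.
Final offense level: 18.
Criminal history: 6 prior points → Category A (0-6).
Level 18 falls in the 18 band.
Grid: Level 18 × Category A = 38-47 months.

38-47 months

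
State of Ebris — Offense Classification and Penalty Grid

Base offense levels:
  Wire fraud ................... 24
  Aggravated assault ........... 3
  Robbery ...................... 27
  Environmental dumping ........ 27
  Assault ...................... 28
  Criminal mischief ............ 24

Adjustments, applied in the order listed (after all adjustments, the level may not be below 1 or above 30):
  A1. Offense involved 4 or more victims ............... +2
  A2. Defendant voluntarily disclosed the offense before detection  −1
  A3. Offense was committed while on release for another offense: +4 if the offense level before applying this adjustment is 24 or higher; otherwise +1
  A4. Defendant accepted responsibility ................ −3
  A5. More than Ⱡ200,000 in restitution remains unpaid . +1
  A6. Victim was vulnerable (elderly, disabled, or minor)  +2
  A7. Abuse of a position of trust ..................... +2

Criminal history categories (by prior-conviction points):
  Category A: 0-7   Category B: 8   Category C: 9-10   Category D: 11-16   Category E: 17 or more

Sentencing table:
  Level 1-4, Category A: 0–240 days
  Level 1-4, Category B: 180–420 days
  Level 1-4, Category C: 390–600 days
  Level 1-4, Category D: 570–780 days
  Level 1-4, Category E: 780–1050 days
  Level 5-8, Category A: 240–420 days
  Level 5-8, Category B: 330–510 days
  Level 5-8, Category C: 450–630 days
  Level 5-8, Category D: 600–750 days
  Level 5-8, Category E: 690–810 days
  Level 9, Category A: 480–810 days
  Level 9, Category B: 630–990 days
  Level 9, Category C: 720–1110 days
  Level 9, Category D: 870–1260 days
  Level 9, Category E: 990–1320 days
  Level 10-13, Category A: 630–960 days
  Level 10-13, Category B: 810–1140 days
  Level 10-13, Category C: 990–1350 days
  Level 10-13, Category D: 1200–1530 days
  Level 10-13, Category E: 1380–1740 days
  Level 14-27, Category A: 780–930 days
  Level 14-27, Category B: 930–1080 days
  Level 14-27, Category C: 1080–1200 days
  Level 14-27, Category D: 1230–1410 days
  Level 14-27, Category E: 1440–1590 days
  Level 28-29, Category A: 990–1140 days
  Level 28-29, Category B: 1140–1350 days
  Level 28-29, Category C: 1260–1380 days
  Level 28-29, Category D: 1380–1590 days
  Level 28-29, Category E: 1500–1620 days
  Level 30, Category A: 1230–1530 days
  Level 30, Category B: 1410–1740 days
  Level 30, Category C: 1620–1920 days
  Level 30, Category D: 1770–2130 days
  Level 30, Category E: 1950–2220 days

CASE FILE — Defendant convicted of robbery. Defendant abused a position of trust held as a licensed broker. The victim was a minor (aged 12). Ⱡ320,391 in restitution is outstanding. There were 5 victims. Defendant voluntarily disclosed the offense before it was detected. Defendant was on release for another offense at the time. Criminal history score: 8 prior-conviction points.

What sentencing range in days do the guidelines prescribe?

Base offense level for robbery: 27.
A1 applies: 27 + 2 = 29.
A2 applies: 29 − 1 = 28.
A3 applies (level before this adjustment is 28 ≥ 24, so +4): 28 + 4 = 32.
A4 does not apply.
A5 applies: 32 + 1 = 33.
A6 applies: 33 + 2 = 35.
A7 applies: 35 + 2 = 37.
Level 37 exceeds the maximum of 30; capped at 30.
Final offense level: 30.
Criminal history: 8 prior points → Category B (8).
Level 30 falls in the 30 band.
Grid: Level 30 × Category B = 1410-1740 days.

1410-1740 days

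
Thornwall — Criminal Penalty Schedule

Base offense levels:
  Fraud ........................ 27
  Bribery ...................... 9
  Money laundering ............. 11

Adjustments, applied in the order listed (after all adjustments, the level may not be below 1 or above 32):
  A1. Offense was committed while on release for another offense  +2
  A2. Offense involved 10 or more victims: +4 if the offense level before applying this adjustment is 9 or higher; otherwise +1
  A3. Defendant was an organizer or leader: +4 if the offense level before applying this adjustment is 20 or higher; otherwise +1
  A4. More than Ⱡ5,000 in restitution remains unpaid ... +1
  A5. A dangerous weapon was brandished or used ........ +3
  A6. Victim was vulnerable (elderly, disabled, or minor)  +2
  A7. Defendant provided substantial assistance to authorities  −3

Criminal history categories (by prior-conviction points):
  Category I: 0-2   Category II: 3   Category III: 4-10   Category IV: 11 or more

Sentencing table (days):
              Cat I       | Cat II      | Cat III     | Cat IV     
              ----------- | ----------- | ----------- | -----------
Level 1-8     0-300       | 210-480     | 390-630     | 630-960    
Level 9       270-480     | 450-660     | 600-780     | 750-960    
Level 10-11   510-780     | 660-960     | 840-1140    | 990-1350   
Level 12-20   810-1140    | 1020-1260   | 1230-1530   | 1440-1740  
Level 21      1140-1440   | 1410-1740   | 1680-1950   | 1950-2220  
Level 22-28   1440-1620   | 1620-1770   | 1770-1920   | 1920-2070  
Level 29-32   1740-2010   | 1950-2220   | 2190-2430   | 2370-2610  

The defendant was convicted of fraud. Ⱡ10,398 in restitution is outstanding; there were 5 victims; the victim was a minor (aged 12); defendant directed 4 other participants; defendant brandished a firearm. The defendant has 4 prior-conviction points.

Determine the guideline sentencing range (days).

Base offense level for fraud: 27.
A3 applies (level before this adjustment is 27 ≥ 20, so +4): 27 + 4 = 31.
A4 applies: 31 + 1 = 32.
A5 applies: 32 + 3 = 35.
A6 applies: 35 + 2 = 37.
Level 37 exceeds the maximum of 32; capped at 32.
Final offense level: 32.
Criminal history: 4 prior points → Category III (4-10).
Level 32 falls in the 29-32 band.
Grid: Level 29-32 × Category III = 2190-2430 days.

2190-2430 days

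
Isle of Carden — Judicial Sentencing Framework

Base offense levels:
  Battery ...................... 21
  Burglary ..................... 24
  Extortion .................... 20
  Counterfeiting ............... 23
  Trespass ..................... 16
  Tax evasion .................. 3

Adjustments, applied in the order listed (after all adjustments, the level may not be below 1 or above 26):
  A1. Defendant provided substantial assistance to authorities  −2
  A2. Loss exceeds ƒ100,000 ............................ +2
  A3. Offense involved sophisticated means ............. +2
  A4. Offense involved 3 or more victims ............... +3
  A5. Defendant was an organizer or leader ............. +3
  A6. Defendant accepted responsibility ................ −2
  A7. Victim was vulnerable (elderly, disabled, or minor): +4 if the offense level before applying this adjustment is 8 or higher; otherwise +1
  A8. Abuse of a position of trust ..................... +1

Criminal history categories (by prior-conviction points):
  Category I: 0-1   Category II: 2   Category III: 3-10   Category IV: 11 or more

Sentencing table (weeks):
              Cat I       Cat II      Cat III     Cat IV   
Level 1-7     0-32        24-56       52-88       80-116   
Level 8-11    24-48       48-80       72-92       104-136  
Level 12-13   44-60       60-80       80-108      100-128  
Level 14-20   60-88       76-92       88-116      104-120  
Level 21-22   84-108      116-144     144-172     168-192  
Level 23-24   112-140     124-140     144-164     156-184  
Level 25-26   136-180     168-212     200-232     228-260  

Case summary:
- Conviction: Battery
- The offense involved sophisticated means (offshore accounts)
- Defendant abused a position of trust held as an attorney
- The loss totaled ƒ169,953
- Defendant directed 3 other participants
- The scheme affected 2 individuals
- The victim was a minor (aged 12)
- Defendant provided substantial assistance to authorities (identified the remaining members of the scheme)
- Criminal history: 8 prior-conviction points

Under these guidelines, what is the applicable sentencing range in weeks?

Base offense level for battery: 21.
A1 applies: 21 − 2 = 19.
A2 applies: 19 + 2 = 21.
A3 applies: 21 + 2 = 23.
A4 does not apply.
A5 applies: 23 + 3 = 26.
A6 does not apply.
A7 applies (level before this adjustment is 26 ≥ 8, so +4): 26 + 4 = 30.
A8 applies: 30 + 1 = 31.
Level 31 exceeds the maximum of 26; capped at 26.
Final offense level: 26.
Criminal history: 8 prior points → Category III (3-10).
Level 26 falls in the 25-26 band.
Grid: Level 25-26 × Category III = 200-232 weeks.

200-232 weeks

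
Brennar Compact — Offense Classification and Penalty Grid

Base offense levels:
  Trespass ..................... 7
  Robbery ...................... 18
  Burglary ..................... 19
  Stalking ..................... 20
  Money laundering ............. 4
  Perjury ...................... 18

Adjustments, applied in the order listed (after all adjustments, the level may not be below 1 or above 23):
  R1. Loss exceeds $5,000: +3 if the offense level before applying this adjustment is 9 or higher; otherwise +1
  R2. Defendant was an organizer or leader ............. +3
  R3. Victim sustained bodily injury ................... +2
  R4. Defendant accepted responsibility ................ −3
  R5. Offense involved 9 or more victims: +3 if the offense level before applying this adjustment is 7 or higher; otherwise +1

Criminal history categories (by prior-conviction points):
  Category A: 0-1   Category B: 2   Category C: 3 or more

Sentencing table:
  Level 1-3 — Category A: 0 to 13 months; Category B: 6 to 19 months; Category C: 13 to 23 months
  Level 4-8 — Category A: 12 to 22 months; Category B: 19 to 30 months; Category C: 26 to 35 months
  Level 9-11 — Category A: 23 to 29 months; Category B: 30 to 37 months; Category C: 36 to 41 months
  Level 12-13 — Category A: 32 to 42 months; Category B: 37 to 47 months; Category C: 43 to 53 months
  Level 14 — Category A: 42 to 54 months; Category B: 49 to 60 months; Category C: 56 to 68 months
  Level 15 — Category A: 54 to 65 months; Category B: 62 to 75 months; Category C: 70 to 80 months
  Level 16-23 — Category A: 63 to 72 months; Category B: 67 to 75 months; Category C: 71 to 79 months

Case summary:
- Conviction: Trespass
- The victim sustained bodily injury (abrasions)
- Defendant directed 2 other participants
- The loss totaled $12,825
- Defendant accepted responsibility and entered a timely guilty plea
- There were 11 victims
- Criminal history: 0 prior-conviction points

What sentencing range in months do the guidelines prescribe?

Base offense level for trespass: 7.
R1 applies (level before this adjustment is 7 < 9, so +1): 7 + 1 = 8.
R2 applies: 8 + 3 = 11.
R3 applies: 11 + 2 = 13.
R4 applies: 13 − 3 = 10.
R5 applies (level before this adjustment is 10 ≥ 7, so +3): 10 + 3 = 13.
Final offense level: 13.
Criminal history: 0 prior points → Category A (0-1).
Level 13 falls in the 12-13 band.
Grid: Level 12-13 × Category A = 32-42 months.

32-42 months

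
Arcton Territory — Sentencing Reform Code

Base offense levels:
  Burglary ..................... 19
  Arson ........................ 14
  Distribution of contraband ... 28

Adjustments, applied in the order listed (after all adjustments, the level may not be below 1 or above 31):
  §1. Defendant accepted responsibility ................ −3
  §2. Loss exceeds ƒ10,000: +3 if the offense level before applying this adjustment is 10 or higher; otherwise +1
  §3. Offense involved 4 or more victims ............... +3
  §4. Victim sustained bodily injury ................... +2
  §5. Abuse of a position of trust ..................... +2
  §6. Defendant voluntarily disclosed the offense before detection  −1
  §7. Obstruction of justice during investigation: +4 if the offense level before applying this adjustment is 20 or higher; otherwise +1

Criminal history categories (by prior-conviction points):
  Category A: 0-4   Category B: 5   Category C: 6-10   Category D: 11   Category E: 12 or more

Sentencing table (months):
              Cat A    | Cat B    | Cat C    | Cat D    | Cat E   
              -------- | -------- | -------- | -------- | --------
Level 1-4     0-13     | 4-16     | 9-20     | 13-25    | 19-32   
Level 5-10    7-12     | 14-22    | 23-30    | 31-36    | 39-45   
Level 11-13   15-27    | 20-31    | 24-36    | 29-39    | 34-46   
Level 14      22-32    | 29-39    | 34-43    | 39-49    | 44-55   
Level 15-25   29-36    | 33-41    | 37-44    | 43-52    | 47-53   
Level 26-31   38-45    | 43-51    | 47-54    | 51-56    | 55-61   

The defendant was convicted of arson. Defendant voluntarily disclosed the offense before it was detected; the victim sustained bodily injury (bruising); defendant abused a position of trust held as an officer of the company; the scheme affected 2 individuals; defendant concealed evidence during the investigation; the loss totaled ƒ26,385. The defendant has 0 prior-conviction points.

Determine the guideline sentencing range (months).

Base offense level for arson: 14.
§2 applies (level before this adjustment is 14 ≥ 10, so +3): 14 + 3 = 17.
§4 applies: 17 + 2 = 19.
§5 applies: 19 + 2 = 21.
§6 applies: 21 − 1 = 20.
§7 applies (level before this adjustment is 20 ≥ 20, so +4): 20 + 4 = 24.
Final offense level: 24.
Criminal history: 0 prior points → Category A (0-4).
Level 24 falls in the 15-25 band.
Grid: Level 15-25 × Category A = 29-36 months.

29-36 months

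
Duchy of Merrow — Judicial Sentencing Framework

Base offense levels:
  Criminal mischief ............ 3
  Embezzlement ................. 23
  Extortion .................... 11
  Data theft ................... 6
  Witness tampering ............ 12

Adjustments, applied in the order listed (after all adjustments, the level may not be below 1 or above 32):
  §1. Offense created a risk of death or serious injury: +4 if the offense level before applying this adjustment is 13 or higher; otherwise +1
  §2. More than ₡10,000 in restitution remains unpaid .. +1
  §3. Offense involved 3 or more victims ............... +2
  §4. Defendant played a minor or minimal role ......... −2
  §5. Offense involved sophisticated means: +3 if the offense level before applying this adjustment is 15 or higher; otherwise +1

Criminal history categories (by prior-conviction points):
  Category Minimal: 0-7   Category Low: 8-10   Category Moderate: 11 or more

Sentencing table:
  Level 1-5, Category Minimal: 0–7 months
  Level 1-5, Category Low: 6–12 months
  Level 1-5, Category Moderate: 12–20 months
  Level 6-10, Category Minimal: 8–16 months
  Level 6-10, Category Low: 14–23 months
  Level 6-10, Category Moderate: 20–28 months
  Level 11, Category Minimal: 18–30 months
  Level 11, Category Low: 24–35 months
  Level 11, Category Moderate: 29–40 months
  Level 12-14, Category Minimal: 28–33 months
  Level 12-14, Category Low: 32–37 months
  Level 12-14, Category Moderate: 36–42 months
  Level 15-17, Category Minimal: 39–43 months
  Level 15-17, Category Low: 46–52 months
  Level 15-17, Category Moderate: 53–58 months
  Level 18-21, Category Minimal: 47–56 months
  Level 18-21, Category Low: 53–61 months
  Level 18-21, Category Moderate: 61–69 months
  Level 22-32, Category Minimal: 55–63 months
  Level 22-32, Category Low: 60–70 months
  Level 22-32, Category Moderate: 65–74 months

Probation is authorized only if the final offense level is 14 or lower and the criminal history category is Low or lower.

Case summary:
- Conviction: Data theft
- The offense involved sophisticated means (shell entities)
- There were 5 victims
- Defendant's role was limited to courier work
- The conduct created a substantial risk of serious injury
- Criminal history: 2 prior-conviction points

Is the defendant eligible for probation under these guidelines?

Base offense level for data theft: 6.
§1 applies (level before this adjustment is 6 < 13, so +1): 6 + 1 = 7.
§2 does not apply.
§3 applies: 7 + 2 = 9.
§4 applies: 9 − 2 = 7.
§5 applies (level before this adjustment is 7 < 15, so +1): 7 + 1 = 8.
Final offense level: 8.
Criminal history: 2 prior points → Category Minimal (0-7).
Level 8 falls in the 6-10 band.
Grid: Level 6-10 × Category Minimal = 8-16 months.
Probation check: level 8 ≤ 14 and category Minimal ≤ Low → eligible.

Yes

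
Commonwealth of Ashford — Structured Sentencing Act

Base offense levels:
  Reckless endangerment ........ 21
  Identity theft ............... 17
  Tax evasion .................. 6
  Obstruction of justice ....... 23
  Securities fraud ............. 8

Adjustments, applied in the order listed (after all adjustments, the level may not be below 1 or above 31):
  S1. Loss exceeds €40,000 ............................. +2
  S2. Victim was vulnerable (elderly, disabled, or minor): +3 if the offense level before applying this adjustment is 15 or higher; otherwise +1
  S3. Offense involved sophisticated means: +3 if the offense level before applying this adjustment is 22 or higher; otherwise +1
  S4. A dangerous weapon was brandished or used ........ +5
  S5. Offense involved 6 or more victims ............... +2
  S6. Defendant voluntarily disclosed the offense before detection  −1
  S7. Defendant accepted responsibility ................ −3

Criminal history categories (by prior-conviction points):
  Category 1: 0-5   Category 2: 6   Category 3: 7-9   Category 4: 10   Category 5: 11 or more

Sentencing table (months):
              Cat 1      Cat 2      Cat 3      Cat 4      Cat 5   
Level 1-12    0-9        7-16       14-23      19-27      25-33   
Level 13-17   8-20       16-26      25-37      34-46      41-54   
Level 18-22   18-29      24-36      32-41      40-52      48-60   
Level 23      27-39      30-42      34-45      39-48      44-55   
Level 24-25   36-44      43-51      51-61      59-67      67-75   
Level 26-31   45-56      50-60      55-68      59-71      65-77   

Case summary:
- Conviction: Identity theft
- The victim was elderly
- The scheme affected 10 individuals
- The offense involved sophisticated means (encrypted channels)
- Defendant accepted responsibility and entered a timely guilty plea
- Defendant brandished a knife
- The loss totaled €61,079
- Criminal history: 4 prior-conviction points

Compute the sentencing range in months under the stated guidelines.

45-56 months

Base offense level for identity theft: 17.
S1 applies: 17 + 2 = 19.
S2 applies (level before this adjustment is 19 ≥ 15, so +3): 19 + 3 = 22.
S3 applies (level before this adjustment is 22 ≥ 22, so +3): 22 + 3 = 25.
S4 applies: 25 + 5 = 30.
S5 applies: 30 + 2 = 32.
S6 does not apply.
S7 applies: 32 − 3 = 29.
Final offense level: 29.
Criminal history: 4 prior points → Category 1 (0-5).
Level 29 falls in the 26-31 band.
Grid: Level 26-31 × Category 1 = 45-56 months.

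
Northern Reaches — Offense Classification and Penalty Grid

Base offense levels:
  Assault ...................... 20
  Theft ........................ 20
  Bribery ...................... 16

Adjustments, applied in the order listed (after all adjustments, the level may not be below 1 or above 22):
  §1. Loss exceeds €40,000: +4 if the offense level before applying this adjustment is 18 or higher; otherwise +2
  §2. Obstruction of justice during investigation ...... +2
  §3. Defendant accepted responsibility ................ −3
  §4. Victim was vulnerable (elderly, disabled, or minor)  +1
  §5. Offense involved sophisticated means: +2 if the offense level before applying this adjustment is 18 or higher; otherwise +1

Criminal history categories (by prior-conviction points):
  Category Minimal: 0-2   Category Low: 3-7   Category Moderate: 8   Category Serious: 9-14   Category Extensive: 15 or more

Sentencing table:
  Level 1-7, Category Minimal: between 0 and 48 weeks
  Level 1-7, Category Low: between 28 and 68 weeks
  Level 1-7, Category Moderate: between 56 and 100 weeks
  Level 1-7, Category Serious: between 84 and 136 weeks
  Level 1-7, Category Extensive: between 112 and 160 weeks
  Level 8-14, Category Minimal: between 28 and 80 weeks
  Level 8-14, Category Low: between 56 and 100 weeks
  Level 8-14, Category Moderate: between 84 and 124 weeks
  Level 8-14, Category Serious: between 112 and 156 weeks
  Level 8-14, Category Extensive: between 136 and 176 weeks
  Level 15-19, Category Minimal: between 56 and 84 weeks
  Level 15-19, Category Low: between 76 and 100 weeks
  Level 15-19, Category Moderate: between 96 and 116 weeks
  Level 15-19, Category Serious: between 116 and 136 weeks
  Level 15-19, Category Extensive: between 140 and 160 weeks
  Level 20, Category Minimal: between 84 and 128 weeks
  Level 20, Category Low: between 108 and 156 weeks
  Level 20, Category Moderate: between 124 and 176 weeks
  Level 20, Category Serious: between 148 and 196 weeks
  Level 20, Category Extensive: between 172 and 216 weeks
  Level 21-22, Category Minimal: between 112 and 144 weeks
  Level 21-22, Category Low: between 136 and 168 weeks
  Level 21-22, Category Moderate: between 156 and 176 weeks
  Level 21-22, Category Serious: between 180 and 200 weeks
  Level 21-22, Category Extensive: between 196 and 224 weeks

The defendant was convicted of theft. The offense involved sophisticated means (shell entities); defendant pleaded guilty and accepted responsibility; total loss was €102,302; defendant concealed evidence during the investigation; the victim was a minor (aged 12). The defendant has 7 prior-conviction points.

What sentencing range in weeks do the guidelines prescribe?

Base offense level for theft: 20.
§1 applies (level before this adjustment is 20 ≥ 18, so +4): 20 + 4 = 24.
§2 applies: 24 + 2 = 26.
§3 applies: 26 − 3 = 23.
§4 applies: 23 + 1 = 24.
§5 applies (level before this adjustment is 24 ≥ 18, so +2): 24 + 2 = 26.
Level 26 exceeds the maximum of 22; capped at 22.
Final offense level: 22.
Criminal history: 7 prior points → Category Low (3-7).
Level 22 falls in the 21-22 band.
Grid: Level 21-22 × Category Low = 136-168 weeks.

136-168 weeks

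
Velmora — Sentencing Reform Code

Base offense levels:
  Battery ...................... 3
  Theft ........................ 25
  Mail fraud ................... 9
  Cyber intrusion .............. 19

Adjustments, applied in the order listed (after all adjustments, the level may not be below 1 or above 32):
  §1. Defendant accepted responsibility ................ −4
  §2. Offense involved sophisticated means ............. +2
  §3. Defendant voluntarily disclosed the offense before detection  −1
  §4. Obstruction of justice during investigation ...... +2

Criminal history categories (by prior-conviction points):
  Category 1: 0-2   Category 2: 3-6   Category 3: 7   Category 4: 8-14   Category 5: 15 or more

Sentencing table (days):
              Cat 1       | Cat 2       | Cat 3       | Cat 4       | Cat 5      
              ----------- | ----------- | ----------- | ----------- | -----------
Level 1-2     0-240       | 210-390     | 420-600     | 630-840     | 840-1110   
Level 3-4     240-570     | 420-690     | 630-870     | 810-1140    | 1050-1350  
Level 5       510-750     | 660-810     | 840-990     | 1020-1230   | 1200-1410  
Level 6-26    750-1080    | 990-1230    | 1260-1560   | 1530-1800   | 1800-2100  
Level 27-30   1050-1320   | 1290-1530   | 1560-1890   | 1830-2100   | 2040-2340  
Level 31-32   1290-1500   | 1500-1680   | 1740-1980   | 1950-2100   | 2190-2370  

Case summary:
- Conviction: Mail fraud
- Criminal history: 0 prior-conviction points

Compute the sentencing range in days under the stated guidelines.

750-1080 days

Base offense level for mail fraud: 9.
Final offense level: 9.
Criminal history: 0 prior points → Category 1 (0-2).
Level 9 falls in the 6-26 band.
Grid: Level 6-26 × Category 1 = 750-1080 days.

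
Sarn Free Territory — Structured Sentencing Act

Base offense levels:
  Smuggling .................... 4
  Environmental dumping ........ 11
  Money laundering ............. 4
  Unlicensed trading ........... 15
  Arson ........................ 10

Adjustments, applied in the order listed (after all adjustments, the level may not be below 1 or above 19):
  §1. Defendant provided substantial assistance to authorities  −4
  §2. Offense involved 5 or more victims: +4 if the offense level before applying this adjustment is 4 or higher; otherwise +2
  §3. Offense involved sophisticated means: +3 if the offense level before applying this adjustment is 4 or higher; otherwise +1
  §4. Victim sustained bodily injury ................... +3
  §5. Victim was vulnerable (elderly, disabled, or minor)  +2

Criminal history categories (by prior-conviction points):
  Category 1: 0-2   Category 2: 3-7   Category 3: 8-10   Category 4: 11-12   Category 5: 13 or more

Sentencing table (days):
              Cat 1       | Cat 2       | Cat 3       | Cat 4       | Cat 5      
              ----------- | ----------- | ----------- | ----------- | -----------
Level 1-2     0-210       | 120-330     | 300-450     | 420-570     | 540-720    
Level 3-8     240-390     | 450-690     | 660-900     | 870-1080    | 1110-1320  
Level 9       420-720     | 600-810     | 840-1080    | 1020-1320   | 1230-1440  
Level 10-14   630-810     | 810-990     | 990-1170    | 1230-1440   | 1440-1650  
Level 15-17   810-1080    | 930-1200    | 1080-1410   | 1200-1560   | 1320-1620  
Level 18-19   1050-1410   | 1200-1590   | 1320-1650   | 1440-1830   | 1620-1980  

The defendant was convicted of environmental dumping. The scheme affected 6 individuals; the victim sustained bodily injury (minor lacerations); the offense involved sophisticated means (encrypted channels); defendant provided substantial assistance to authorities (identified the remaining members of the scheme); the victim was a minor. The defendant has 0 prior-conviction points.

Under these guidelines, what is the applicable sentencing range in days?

Base offense level for environmental dumping: 11.
§1 applies: 11 − 4 = 7.
§2 applies (level before this adjustment is 7 ≥ 4, so +4): 7 + 4 = 11.
§3 applies (level before this adjustment is 11 ≥ 4, so +3): 11 + 3 = 14.
§4 applies: 14 + 3 = 17.
§5 applies: 17 + 2 = 19.
Final offense level: 19.
Criminal history: 0 prior points → Category 1 (0-2).
Level 19 falls in the 18-19 band.
Grid: Level 18-19 × Category 1 = 1050-1410 days.

1050-1410 days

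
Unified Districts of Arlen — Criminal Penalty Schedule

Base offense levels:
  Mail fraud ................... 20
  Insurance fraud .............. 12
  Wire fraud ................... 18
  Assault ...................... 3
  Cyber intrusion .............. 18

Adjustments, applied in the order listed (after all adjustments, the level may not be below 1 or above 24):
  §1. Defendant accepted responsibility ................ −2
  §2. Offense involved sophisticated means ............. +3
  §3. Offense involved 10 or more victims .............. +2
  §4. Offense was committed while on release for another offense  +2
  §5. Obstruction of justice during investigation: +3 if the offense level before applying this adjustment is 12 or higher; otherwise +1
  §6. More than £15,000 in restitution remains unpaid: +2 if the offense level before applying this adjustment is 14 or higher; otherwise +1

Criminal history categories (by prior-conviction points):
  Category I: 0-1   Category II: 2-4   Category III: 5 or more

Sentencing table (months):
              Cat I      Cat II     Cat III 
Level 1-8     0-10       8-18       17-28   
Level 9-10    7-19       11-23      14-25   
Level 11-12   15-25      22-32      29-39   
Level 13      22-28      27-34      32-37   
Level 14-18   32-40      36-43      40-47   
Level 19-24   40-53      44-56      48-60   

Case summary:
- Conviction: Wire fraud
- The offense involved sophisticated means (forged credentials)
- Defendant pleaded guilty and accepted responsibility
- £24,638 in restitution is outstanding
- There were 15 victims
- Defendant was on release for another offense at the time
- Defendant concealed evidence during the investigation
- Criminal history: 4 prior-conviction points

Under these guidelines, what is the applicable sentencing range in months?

Base offense level for wire fraud: 18.
§1 applies: 18 − 2 = 16.
§2 applies: 16 + 3 = 19.
§3 applies: 19 + 2 = 21.
§4 applies: 21 + 2 = 23.
§5 applies (level before this adjustment is 23 ≥ 12, so +3): 23 + 3 = 26.
§6 applies (level before this adjustment is 26 ≥ 14, so +2): 26 + 2 = 28.
Level 28 exceeds the maximum of 24; capped at 24.
Final offense level: 24.
Criminal history: 4 prior points → Category II (2-4).
Level 24 falls in the 19-24 band.
Grid: Level 19-24 × Category II = 44-56 months.

44-56 months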